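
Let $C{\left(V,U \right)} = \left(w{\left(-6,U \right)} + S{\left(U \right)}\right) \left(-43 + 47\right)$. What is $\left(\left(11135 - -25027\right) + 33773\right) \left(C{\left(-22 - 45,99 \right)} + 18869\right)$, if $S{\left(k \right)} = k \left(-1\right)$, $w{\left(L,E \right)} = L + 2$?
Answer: $1290790295$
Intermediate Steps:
$w{\left(L,E \right)} = 2 + L$
$S{\left(k \right)} = - k$
$C{\left(V,U \right)} = -16 - 4 U$ ($C{\left(V,U \right)} = \left(\left(2 - 6\right) - U\right) \left(-43 + 47\right) = \left(-4 - U\right) 4 = -16 - 4 U$)
$\left(\left(11135 - -25027\right) + 33773\right) \left(C{\left(-22 - 45,99 \right)} + 18869\right) = \left(\left(11135 - -25027\right) + 33773\right) \left(\left(-16 - 396\right) + 18869\right) = \left(\left(11135 + 25027\right) + 33773\right) \left(\left(-16 - 396\right) + 18869\right) = \left(36162 + 33773\right) \left(-412 + 18869\right) = 69935 \cdot 18457 = 1290790295$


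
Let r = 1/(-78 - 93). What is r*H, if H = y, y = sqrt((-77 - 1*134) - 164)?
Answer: -5*I*sqrt(15)/171 ≈ -0.11325*I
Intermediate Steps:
r = -1/171 (r = 1/(-171) = -1/171 ≈ -0.0058480)
y = 5*I*sqrt(15) (y = sqrt((-77 - 134) - 164) = sqrt(-211 - 164) = sqrt(-375) = 5*I*sqrt(15) ≈ 19.365*I)
H = 5*I*sqrt(15) ≈ 19.365*I
r*H = -5*I*sqrt(15)/171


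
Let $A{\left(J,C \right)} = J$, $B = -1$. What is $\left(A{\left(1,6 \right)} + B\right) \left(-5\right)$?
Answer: $0$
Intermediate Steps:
$\left(A{\left(1,6 \right)} + B\right) \left(-5\right) = \left(1 - 1\right) \left(-5\right) = 0 \left(-5\right) = 0$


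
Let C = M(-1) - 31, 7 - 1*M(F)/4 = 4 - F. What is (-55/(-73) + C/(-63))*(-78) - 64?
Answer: -231856/1533 ≈ -151.24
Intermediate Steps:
M(F) = 12 + 4*F (M(F) = 28 - 4*(4 - F) = 28 + (-16 + 4*F) = 12 + 4*F)
C = -23 (C = (12 + 4*(-1)) - 31 = (12 - 4) - 31 = 8 - 31 = -23)
(-55/(-73) + C/(-63))*(-78) - 64 = (-55/(-73) - 23/(-63))*(-78) - 64 = (-55*(-1/73) - 23*(-1/63))*(-78) - 64 = (55/73 + 23/63)*(-78) - 64 = (5144/4599)*(-78) - 64 = -133744/1533 - 64 = -231856/1533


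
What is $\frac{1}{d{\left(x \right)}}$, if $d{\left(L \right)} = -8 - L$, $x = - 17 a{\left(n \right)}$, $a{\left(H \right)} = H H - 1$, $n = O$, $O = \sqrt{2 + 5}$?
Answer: $\frac{1}{94} \approx 0.010638$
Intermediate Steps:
$O = \sqrt{7} \approx 2.6458$
$n = \sqrt{7} \approx 2.6458$
$a{\left(H \right)} = -1 + H^{2}$ ($a{\left(H \right)} = H^{2} - 1 = -1 + H^{2}$)
$x = -102$ ($x = - 17 \left(-1 + \left(\sqrt{7}\right)^{2}\right) = - 17 \left(-1 + 7\right) = \left(-17\right) 6 = -102$)
$\frac{1}{d{\left(x \right)}} = \frac{1}{-8 - -102} = \frac{1}{-8 + 102} = \frac{1}{94}$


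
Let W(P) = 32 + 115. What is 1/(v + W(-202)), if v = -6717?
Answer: -1/6570 ≈ -0.00015221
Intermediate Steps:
W(P) = 147
1/(v + W(-202)) = 1/(-6717 + 147) = 1/(-6570) = -1/6570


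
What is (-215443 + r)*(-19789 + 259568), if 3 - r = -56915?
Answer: -38010965975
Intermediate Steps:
r = 56918 (r = 3 - 1*(-56915) = 3 + 56915 = 56918)
(-215443 + r)*(-19789 + 259568) = (-215443 + 56918)*(-19789 + 259568) = -158525*239779 = -38010965975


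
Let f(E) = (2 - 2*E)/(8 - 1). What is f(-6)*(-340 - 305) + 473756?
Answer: 472466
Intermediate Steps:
f(E) = 2/7 - 2*E/7 (f(E) = (2 - 2*E)/7 = (2 - 2*E)*(1/7) = 2/7 - 2*E/7)
f(-6)*(-340 - 305) + 473756 = (2/7 - 2/7*(-6))*(-340 - 305) + 473756 = (2/7 + 12/7)*(-645) + 473756 = 2*(-645) + 473756 = -1290 + 473756 = 472466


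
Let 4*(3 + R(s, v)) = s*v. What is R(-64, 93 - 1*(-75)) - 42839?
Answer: -45530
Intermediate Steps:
R(s, v) = -3 + s*v/4 (R(s, v) = -3 + (s*v)/4 = -3 + s*v/4)
R(-64, 93 - 1*(-75)) - 42839 = (-3 + (1/4)*(-64)*(93 - 1*(-75))) - 42839 = (-3 + (1/4)*(-64)*(93 + 75)) - 42839 = (-3 + (1/4)*(-64)*168) - 42839 = (-3 - 2688) - 42839 = -2691 - 42839 = -45530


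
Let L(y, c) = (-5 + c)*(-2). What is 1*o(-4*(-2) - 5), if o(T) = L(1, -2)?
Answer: 14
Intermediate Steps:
L(y, c) = 10 - 2*c
o(T) = 14 (o(T) = 10 - 2*(-2) = 10 + 4 = 14)
1*o(-4*(-2) - 5) = 1*14 = 14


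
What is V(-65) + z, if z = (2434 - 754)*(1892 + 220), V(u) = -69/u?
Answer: 230630469/65 ≈ 3.5482e+6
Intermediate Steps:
z = 3548160 (z = 1680*2112 = 3548160)
V(-65) + z = -69/(-65) + 3548160 = -69*(-1/65) + 3548160 = 69/65 + 3548160 = 230630469/65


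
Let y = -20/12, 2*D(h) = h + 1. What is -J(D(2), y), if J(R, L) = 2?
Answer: -2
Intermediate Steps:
D(h) = ½ + h/2 (D(h) = (h + 1)/2 = (1 + h)/2 = ½ + h/2)
y = -5/3 (y = -20*1/12 = -5/3 ≈ -1.6667)
-J(D(2), y) = -1*2 = -2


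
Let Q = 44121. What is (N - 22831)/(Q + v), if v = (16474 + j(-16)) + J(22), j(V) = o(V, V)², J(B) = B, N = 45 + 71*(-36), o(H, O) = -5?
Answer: -12671/30321 ≈ -0.41790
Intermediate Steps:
N = -2511 (N = 45 - 2556 = -2511)
j(V) = 25 (j(V) = (-5)² = 25)
v = 16521 (v = (16474 + 25) + 22 = 16499 + 22 = 16521)
(N - 22831)/(Q + v) = (-2511 - 22831)/(44121 + 16521) = -25342/60642 = -25342*1/60642 = -12671/30321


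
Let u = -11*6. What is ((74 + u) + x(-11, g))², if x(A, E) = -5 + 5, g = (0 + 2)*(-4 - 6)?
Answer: 64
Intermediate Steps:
u = -66
g = -20 (g = 2*(-10) = -20)
x(A, E) = 0
((74 + u) + x(-11, g))² = ((74 - 66) + 0)² = (8 + 0)² = 8² = 64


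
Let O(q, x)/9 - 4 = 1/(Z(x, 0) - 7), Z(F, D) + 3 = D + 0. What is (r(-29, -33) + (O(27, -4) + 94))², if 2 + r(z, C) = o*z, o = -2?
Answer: 3426201/100 ≈ 34262.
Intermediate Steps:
r(z, C) = -2 - 2*z
Z(F, D) = -3 + D (Z(F, D) = -3 + (D + 0) = -3 + D)
O(q, x) = 351/10 (O(q, x) = 36 + 9/((-3 + 0) - 7) = 36 + 9/(-3 - 7) = 36 + 9/(-10) = 36 + 9*(-⅒) = 36 - 9/10 = 351/10)
(r(-29, -33) + (O(27, -4) + 94))² = ((-2 - 2*(-29)) + (351/10 + 94))² = ((-2 + 58) + 1291/10)² = (56 + 1291/10)² = (1851/10)² = 3426201/100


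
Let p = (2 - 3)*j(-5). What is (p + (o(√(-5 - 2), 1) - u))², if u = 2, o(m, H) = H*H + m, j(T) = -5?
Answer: (4 + I*√7)² ≈ 9.0 + 21.166*I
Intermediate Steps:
o(m, H) = m + H² (o(m, H) = H² + m = m + H²)
p = 5 (p = (2 - 3)*(-5) = -1*(-5) = 5)
(p + (o(√(-5 - 2), 1) - u))² = (5 + ((√(-5 - 2) + 1²) - 1*2))² = (5 + ((√(-7) + 1) - 2))² = (5 + ((I*√7 + 1) - 2))² = (5 + ((1 + I*√7) - 2))² = (5 + (-1 + I*√7))² = (4 + I*√7)²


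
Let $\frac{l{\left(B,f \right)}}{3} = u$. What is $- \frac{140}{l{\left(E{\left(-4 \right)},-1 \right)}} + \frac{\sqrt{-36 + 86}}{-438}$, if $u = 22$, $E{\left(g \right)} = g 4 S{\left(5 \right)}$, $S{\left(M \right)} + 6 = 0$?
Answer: $- \frac{70}{33} - \frac{5 \sqrt{2}}{438} \approx -2.1374$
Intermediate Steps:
$S{\left(M \right)} = -6$ ($S{\left(M \right)} = -6 + 0 = -6$)
$E{\left(g \right)} = - 24 g$ ($E{\left(g \right)} = g 4 \left(-6\right) = 4 g \left(-6\right) = - 24 g$)
$l{\left(B,f \right)} = 66$ ($l{\left(B,f \right)} = 3 \cdot 22 = 66$)
$- \frac{140}{l{\left(E{\left(-4 \right)},-1 \right)}} + \frac{\sqrt{-36 + 86}}{-438} = - \frac{140}{66} + \frac{\sqrt{-36 + 86}}{-438} = \left(-140\right) \frac{1}{66} + \sqrt{50} \left(- \frac{1}{438}\right) = - \frac{70}{33} + 5 \sqrt{2} \left(- \frac{1}{438}\right) = - \frac{70}{33} - \frac{5 \sqrt{2}}{438}$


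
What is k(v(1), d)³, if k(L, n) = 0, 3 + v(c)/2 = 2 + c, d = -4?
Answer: 0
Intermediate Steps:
v(c) = -2 + 2*c (v(c) = -6 + 2*(2 + c) = -6 + (4 + 2*c) = -2 + 2*c)
k(v(1), d)³ = 0³ = 0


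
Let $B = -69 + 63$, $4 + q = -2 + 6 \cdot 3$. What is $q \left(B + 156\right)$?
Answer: $1800$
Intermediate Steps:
$q = 12$ ($q = -4 + \left(-2 + 6 \cdot 3\right) = -4 + \left(-2 + 18\right) = -4 + 16 = 12$)
$B = -6$
$q \left(B + 156\right) = 12 \left(-6 + 156\right) = 12 \cdot 150 = 1800$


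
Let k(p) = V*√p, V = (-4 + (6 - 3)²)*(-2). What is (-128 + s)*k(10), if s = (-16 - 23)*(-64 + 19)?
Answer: -16270*√10 ≈ -51450.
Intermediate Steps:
s = 1755 (s = -39*(-45) = 1755)
V = -10 (V = (-4 + 3²)*(-2) = (-4 + 9)*(-2) = 5*(-2) = -10)
k(p) = -10*√p
(-128 + s)*k(10) = (-128 + 1755)*(-10*√10) = 1627*(-10*√10) = -16270*√10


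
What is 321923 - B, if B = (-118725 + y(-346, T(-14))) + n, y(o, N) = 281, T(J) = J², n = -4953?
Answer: 445320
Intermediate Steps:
B = -123397 (B = (-118725 + 281) - 4953 = -118444 - 4953 = -123397)
321923 - B = 321923 - 1*(-123397) = 321923 + 123397 = 445320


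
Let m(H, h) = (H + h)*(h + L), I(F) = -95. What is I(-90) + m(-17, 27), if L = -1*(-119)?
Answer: 1365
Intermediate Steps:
L = 119
m(H, h) = (119 + h)*(H + h) (m(H, h) = (H + h)*(h + 119) = (H + h)*(119 + h) = (119 + h)*(H + h))
I(-90) + m(-17, 27) = -95 + (27² + 119*(-17) + 119*27 - 17*27) = -95 + (729 - 2023 + 3213 - 459) = -95 + 1460 = 1365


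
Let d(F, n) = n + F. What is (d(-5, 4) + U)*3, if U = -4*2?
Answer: -27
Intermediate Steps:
U = -8
d(F, n) = F + n
(d(-5, 4) + U)*3 = ((-5 + 4) - 8)*3 = (-1 - 8)*3 = -9*3 = -27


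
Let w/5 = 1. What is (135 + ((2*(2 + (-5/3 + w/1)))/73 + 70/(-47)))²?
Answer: 1892630281441/105945849 ≈ 17864.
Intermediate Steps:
w = 5 (w = 5*1 = 5)
(135 + ((2*(2 + (-5/3 + w/1)))/73 + 70/(-47)))² = (135 + ((2*(2 + (-5/3 + 5/1)))/73 + 70/(-47)))² = (135 + ((2*(2 + (-5*⅓ + 5*1)))*(1/73) + 70*(-1/47)))² = (135 + ((2*(2 + (-5/3 + 5)))*(1/73) - 70/47))² = (135 + ((2*(2 + 10/3))*(1/73) - 70/47))² = (135 + ((2*(16/3))*(1/73) - 70/47))² = (135 + ((32/3)*(1/73) - 70/47))² = (135 + (32/219 - 70/47))² = (135 - 13826/10293)² = (1375729/10293)² = 1892630281441/105945849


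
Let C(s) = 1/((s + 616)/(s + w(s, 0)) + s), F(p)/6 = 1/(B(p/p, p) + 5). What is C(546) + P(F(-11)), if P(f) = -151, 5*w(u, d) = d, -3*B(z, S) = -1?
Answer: -3227888/21377 ≈ -151.00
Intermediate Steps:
B(z, S) = ⅓ (B(z, S) = -⅓*(-1) = ⅓)
w(u, d) = d/5
F(p) = 9/8 (F(p) = 6/(⅓ + 5) = 6/(16/3) = 6*(3/16) = 9/8)
C(s) = 1/(s + (616 + s)/s) (C(s) = 1/((s + 616)/(s + (⅕)*0) + s) = 1/((616 + s)/(s + 0) + s) = 1/((616 + s)/s + s) = 1/(s + (616 + s)/s))
C(546) + P(F(-11)) = 546/(616 + 546 + 546²) - 151 = 546/(616 + 546 + 298116) - 151 = 546/299278 - 151 = 546*(1/299278) - 151 = 39/21377 - 151 = -3227888/21377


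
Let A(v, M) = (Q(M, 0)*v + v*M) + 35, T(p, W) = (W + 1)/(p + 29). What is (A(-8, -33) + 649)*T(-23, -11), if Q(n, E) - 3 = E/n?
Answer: -1540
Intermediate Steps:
Q(n, E) = 3 + E/n
T(p, W) = (1 + W)/(29 + p)
A(v, M) = 35 + 3*v + M*v (A(v, M) = ((3 + 0/M)*v + v*M) + 35 = ((3 + 0)*v + M*v) + 35 = (3*v + M*v) + 35 = 35 + 3*v + M*v)
(A(-8, -33) + 649)*T(-23, -11) = ((35 + 3*(-8) - 33*(-8)) + 649)*((1 - 11)/(29 - 23)) = ((35 - 24 + 264) + 649)*(-10/6) = (275 + 649)*((⅙)*(-10)) = 924*(-5/3) = -1540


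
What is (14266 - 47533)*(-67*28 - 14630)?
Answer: 549105102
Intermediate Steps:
(14266 - 47533)*(-67*28 - 14630) = -33267*(-1876 - 14630) = -33267*(-16506) = 549105102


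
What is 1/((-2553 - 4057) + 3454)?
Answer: -1/3156 ≈ -0.00031686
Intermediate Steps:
1/((-2553 - 4057) + 3454) = 1/(-6610 + 3454) = 1/(-3156) = -1/3156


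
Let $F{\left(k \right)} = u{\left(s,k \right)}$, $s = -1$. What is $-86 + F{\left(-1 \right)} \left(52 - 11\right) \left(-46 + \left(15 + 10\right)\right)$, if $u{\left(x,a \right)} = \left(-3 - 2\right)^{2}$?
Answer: $-21611$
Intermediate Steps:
$u{\left(x,a \right)} = 25$ ($u{\left(x,a \right)} = \left(-5\right)^{2} = 25$)
$F{\left(k \right)} = 25$
$-86 + F{\left(-1 \right)} \left(52 - 11\right) \left(-46 + \left(15 + 10\right)\right) = -86 + 25 \left(52 - 11\right) \left(-46 + \left(15 + 10\right)\right) = -86 + 25 \cdot 41 \left(-46 + 25\right) = -86 + 25 \cdot 41 \left(-21\right) = -86 + 25 \left(-861\right) = -86 - 21525 = -21611$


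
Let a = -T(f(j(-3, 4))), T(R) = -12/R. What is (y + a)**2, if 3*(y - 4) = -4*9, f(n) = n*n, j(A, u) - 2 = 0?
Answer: 25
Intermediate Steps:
j(A, u) = 2 (j(A, u) = 2 + 0 = 2)
f(n) = n**2
a = 3 (a = -(-12)/(2**2) = -(-12)/4 = -1*(-3) = 3)
y = -8 (y = 4 + (-4*9)/3 = 4 + (1/3)*(-36) = 4 - 12 = -8)
(y + a)**2 = (-8 + 3)**2 = (-5)**2 = 25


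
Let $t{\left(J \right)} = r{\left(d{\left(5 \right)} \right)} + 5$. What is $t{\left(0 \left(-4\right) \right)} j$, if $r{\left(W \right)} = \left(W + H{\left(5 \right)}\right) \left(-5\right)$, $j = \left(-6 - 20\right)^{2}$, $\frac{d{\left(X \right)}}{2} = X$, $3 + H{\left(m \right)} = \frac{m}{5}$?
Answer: $-23660$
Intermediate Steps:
$H{\left(m \right)} = -3 + \frac{m}{5}$
$d{\left(X \right)} = 2 X$
$j = 676$ ($j = \left(-26\right)^{2} = 676$)
$r{\left(W \right)} = 10 - 5 W$ ($r{\left(W \right)} = \left(W + \left(-3 + \frac{1}{5} \cdot 5\right)\right) \left(-5\right) = \left(W + \left(-3 + 1\right)\right) \left(-5\right) = \left(W - 2\right) \left(-5\right) = \left(-2 + W\right) \left(-5\right) = 10 - 5 W$)
$t{\left(J \right)} = -35$ ($t{\left(J \right)} = \left(10 - 5 \cdot 2 \cdot 5\right) + 5 = \left(10 - 50\right) + 5 = -40 + 5 = -35$)
$t{\left(0 \left(-4\right) \right)} j = \left(-35\right) 676 = -23660$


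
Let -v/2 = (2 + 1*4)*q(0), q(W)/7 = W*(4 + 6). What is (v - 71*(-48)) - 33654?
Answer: -30246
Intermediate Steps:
q(W) = 70*W (q(W) = 7*(W*(4 + 6)) = 7*(W*10) = 7*(10*W) = 70*W)
v = 0 (v = -2*(2 + 1*4)*70*0 = -2*(2 + 4)*0 = -12*0 = -2*0 = 0)
(v - 71*(-48)) - 33654 = (0 - 71*(-48)) - 33654 = (0 + 3408) - 33654 = 3408 - 33654 = -30246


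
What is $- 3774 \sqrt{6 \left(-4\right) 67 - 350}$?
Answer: $- 3774 i \sqrt{1958} \approx - 1.67 \cdot 10^{5} i$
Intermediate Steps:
$- 3774 \sqrt{6 \left(-4\right) 67 - 350} = - 3774 \sqrt{\left(-24\right) 67 - 350} = - 3774 \sqrt{-1608 - 350} = - 3774 \sqrt{-1958} = - 3774 i \sqrt{1958}$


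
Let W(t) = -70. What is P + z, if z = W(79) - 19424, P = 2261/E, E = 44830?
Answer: -873913759/44830 ≈ -19494.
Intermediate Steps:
P = 2261/44830 ≈ 0.050435
z = -19494 (z = -70 - 19424 = -19494)
P + z = 2261/44830 - 19494 = -873913759/44830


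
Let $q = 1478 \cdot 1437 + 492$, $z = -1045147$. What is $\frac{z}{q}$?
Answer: $- \frac{1045147}{2124378} \approx -0.49198$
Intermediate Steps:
$q = 2124378$ ($q = 2123886 + 492 = 2124378$)
$\frac{z}{q} = - \frac{1045147}{2124378}$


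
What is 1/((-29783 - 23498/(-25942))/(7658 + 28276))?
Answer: -77683319/64383924 ≈ -1.2066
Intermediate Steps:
1/((-29783 - 23498/(-25942))/(7658 + 28276)) = 1/((-29783 - 23498*(-1/25942))/35934) = 1/((-29783 + 11749/12971)*(1/35934)) = 1/(-386303544/12971*1/35934) = 1/(-64383924/77683319) = -77683319/64383924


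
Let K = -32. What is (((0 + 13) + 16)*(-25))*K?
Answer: 23200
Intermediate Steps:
(((0 + 13) + 16)*(-25))*K = (((0 + 13) + 16)*(-25))*(-32) = ((13 + 16)*(-25))*(-32) = (29*(-25))*(-32) = -725*(-32) = 23200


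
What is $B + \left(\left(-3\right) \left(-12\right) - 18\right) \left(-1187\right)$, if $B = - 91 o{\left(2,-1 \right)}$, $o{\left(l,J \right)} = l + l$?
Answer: $-21730$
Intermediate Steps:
$o{\left(l,J \right)} = 2 l$
$B = -364$ ($B = - 91 \cdot 2 \cdot 2 = \left(-91\right) 4 = -364$)
$B + \left(\left(-3\right) \left(-12\right) - 18\right) \left(-1187\right) = -364 + \left(\left(-3\right) \left(-12\right) - 18\right) \left(-1187\right) = -364 + \left(36 - 18\right) \left(-1187\right) = -364 + 18 \left(-1187\right) = -364 - 21366 = -21730$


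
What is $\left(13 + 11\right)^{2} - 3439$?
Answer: $-2863$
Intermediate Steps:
$\left(13 + 11\right)^{2} - 3439 = 24^{2} - 3439 = 576 - 3439 = -2863$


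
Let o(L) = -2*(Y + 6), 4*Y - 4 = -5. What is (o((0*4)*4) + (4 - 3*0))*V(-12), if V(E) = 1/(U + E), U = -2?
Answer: 15/28 ≈ 0.53571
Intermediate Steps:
Y = -¼ (Y = 1 + (¼)*(-5) = 1 - 5/4 = -¼ ≈ -0.25000)
o(L) = -23/2 (o(L) = -2*(-¼ + 6) = -2*23/4 = -23/2)
V(E) = 1/(-2 + E)
(o((0*4)*4) + (4 - 3*0))*V(-12) = (-23/2 + (4 - 3*0))/(-2 - 12) = (-23/2 + (4 + 0))/(-14) = (-23/2 + 4)*(-1/14) = -15/2*(-1/14) = 15/28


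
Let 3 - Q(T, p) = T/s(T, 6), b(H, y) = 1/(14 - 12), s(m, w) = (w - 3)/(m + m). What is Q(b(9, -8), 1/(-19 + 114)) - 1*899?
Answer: -5377/6 ≈ -896.17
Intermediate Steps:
s(m, w) = (-3 + w)/(2*m) (s(m, w) = (-3 + w)/((2*m)) = (-3 + w)*(1/(2*m)) = (-3 + w)/(2*m))
b(H, y) = 1/2
Q(T, p) = 3 - 2*T**2/3 (Q(T, p) = 3 - T/((-3 + 6)/(2*T)) = 3 - T/((1/2)*3/T) = 3 - T/(3/(2*T)) = 3 - T*2*T/3 = 3 - 2*T**2/3)
Q(b(9, -8), 1/(-19 + 114)) - 1*899 = (3 - 2*(1/2)**2/3) - 1*899 = (3 - 2/3*1/4) - 899 = (3 - 1/6) - 899 = 17/6 - 899 = -5377/6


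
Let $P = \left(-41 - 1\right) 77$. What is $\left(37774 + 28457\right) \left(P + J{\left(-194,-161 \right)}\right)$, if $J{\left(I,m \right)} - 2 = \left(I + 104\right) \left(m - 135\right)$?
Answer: $1550335248$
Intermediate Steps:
$P = -3234$ ($P = \left(-42\right) 77 = -3234$)
$J{\left(I,m \right)} = 2 + \left(-135 + m\right) \left(104 + I\right)$ ($J{\left(I,m \right)} = 2 + \left(I + 104\right) \left(m - 135\right) = 2 + \left(104 + I\right) \left(-135 + m\right) = 2 + \left(-135 + m\right) \left(104 + I\right)$)
$\left(37774 + 28457\right) \left(P + J{\left(-194,-161 \right)}\right) = \left(37774 + 28457\right) \left(-3234 - -26642\right) = 66231 \left(-3234 + \left(-14038 + 26190 - 16744 + 31234\right)\right) = 66231 \left(-3234 + 26642\right) = 66231 \cdot 23408 = 1550335248$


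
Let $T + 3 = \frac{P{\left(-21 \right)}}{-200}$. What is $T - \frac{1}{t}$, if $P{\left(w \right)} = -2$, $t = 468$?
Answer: $- \frac{8752}{2925} \approx -2.9921$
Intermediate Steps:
$T = - \frac{299}{100}$ ($T = -3 - \frac{2}{-200} = -3 - - \frac{1}{100} = -3 + \frac{1}{100} = - \frac{299}{100} \approx -2.99$)
$T - \frac{1}{t} = - \frac{299}{100} - \frac{1}{468} = - \frac{8752}{2925}$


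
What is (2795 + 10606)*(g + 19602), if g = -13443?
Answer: 82536759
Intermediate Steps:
(2795 + 10606)*(g + 19602) = (2795 + 10606)*(-13443 + 19602) = 13401*6159 = 82536759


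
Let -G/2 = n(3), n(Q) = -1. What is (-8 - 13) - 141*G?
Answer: -303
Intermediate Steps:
G = 2 (G = -2*(-1) = 2)
(-8 - 13) - 141*G = (-8 - 13) - 141*2 = -21 - 282 = -303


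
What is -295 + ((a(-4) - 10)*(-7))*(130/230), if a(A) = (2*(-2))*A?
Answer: -7331/23 ≈ -318.74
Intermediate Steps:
a(A) = -4*A
-295 + ((a(-4) - 10)*(-7))*(130/230) = -295 + ((-4*(-4) - 10)*(-7))*(130/230) = -295 + ((16 - 10)*(-7))*(130*(1/230)) = -295 + (6*(-7))*(13/23) = -295 - 42*13/23 = -295 - 546/23 = -7331/23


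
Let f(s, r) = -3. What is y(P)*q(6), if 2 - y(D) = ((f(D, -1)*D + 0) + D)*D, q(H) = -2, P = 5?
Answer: -104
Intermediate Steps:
y(D) = 2 + 2*D**2 (y(D) = 2 - ((-3*D + 0) + D)*D = 2 - (-3*D + D)*D = 2 - (-2*D)*D = 2 - (-2)*D**2 = 2 + 2*D**2)
y(P)*q(6) = (2 + 2*5**2)*(-2) = (2 + 2*25)*(-2) = (2 + 50)*(-2) = 52*(-2) = -104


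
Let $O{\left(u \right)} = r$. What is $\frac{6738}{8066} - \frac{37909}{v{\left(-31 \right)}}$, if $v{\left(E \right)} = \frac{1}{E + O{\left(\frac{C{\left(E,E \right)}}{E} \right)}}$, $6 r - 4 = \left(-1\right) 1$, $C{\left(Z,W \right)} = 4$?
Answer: $\frac{9326113555}{8066} \approx 1.1562 \cdot 10^{6}$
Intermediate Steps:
$r = \frac{1}{2}$ ($r = \frac{2}{3} + \frac{\left(-1\right) 1}{6} = \frac{2}{3} + \frac{1}{6} \left(-1\right) = \frac{2}{3} - \frac{1}{6} = \frac{1}{2} \approx 0.5$)
$O{\left(u \right)} = \frac{1}{2}$
$v{\left(E \right)} = \frac{1}{\frac{1}{2} + E}$ ($v{\left(E \right)} = \frac{1}{E + \frac{1}{2}} = \frac{1}{\frac{1}{2} + E}$)
$\frac{6738}{8066} - \frac{37909}{v{\left(-31 \right)}} = \frac{6738}{8066} - \frac{37909}{2 \frac{1}{1 + 2 \left(-31\right)}} = 6738 \cdot \frac{1}{8066} - \frac{37909}{2 \frac{1}{1 - 62}} = \frac{3369}{4033} - \frac{37909}{2 \frac{1}{-61}} = \frac{3369}{4033} - \frac{37909}{2 \left(- \frac{1}{61}\right)} = \frac{3369}{4033} - \frac{37909}{- \frac{2}{61}} = \frac{3369}{4033} - - \frac{2312449}{2} = \frac{3369}{4033} + \frac{2312449}{2} = \frac{9326113555}{8066}$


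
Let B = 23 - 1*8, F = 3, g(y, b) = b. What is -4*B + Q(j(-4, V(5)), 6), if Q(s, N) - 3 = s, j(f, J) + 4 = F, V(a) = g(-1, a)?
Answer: -58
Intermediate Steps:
V(a) = a
j(f, J) = -1 (j(f, J) = -4 + 3 = -1)
Q(s, N) = 3 + s
B = 15 (B = 23 - 8 = 15)
-4*B + Q(j(-4, V(5)), 6) = -4*15 + (3 - 1) = -60 + 2 = -58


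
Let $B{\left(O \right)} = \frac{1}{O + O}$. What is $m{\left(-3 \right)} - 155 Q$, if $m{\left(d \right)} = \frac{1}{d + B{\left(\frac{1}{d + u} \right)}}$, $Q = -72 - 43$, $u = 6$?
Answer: $\frac{53473}{3} \approx 17824.0$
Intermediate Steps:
$B{\left(O \right)} = \frac{1}{2 O}$
$Q = -115$ ($Q = -72 - 43 = -115$)
$m{\left(d \right)} = \frac{1}{3 + \frac{3 d}{2}}$ ($m{\left(d \right)} = \frac{1}{d + \frac{1}{2 \frac{1}{d + 6}}} = \frac{1}{d + \frac{1}{2 \frac{1}{6 + d}}} = \frac{1}{d + \frac{6 + d}{2}} = \frac{1}{d + \left(3 + \frac{d}{2}\right)} = \frac{1}{3 + \frac{3 d}{2}}$)
$m{\left(-3 \right)} - 155 Q = \frac{2}{3 \left(2 - 3\right)} - -17825 = \frac{2}{3 \left(-1\right)} + 17825 = \frac{2}{3} \left(-1\right) + 17825 = - \frac{2}{3} + 17825 = \frac{53473}{3}$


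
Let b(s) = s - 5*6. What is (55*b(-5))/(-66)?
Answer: 175/6 ≈ 29.167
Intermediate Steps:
b(s) = -30 + s (b(s) = s - 30 = -30 + s)
(55*b(-5))/(-66) = (55*(-30 - 5))/(-66) = (55*(-35))*(-1/66) = -1925*(-1/66) = 175/6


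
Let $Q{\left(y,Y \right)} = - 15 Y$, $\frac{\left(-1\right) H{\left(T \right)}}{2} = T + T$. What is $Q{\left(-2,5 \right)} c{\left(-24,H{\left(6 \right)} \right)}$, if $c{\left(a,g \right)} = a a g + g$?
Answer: $1038600$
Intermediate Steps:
$H{\left(T \right)} = - 4 T$ ($H{\left(T \right)} = - 2 \left(T + T\right) = - 2 \cdot 2 T = - 4 T$)
$c{\left(a,g \right)} = g + g a^{2}$ ($c{\left(a,g \right)} = a^{2} g + g = g a^{2} + g = g + g a^{2}$)
$Q{\left(-2,5 \right)} c{\left(-24,H{\left(6 \right)} \right)} = \left(-15\right) 5 \left(-4\right) 6 \left(1 + \left(-24\right)^{2}\right) = - 75 \left(- 24 \left(1 + 576\right)\right) = - 75 \left(\left(-24\right) 577\right) = \left(-75\right) \left(-13848\right) = 1038600$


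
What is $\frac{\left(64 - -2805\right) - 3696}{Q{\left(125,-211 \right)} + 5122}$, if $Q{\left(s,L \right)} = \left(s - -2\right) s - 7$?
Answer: $- \frac{827}{20990} \approx -0.0394$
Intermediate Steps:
$Q{\left(s,L \right)} = -7 + s \left(2 + s\right)$ ($Q{\left(s,L \right)} = \left(s + 2\right) s - 7 = \left(2 + s\right) s - 7 = s \left(2 + s\right) - 7 = -7 + s \left(2 + s\right)$)
$\frac{\left(64 - -2805\right) - 3696}{Q{\left(125,-211 \right)} + 5122} = \frac{\left(64 - -2805\right) - 3696}{\left(-7 + 125^{2} + 2 \cdot 125\right) + 5122} = \frac{\left(64 + 2805\right) - 3696}{\left(-7 + 15625 + 250\right) + 5122} = \frac{2869 - 3696}{15868 + 5122} = - \frac{827}{20990}$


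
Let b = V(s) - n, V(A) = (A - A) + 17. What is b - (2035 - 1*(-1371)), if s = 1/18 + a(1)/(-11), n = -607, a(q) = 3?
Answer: -2782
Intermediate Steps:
s = -43/198 (s = 1/18 + 3/(-11) = 1*(1/18) + 3*(-1/11) = 1/18 - 3/11 = -43/198 ≈ -0.21717)
V(A) = 17 (V(A) = 0 + 17 = 17)
b = 624 (b = 17 - 1*(-607) = 17 + 607 = 624)
b - (2035 - 1*(-1371)) = 624 - (2035 - 1*(-1371)) = 624 - (2035 + 1371) = 624 - 1*3406 = 624 - 3406 = -2782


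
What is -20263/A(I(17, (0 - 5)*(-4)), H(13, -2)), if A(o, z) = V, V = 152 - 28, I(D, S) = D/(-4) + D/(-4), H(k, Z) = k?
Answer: -20263/124 ≈ -163.41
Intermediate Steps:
I(D, S) = -D/2 (I(D, S) = D*(-¼) + D*(-¼) = -D/4 - D/4 = -D/2)
V = 124
A(o, z) = 124
-20263/A(I(17, (0 - 5)*(-4)), H(13, -2)) = -20263/124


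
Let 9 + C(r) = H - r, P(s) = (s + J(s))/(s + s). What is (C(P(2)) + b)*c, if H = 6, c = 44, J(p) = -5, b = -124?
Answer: -5555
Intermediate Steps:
P(s) = (-5 + s)/(2*s) (P(s) = (s - 5)/(s + s) = (-5 + s)/((2*s)) = (-5 + s)*(1/(2*s)) = (-5 + s)/(2*s))
C(r) = -3 - r (C(r) = -9 + (6 - r) = -3 - r)
(C(P(2)) + b)*c = ((-3 - (-5 + 2)/(2*2)) - 124)*44 = ((-3 - (-3)/(2*2)) - 124)*44 = ((-3 - 1*(-¾)) - 124)*44 = ((-3 + ¾) - 124)*44 = (-9/4 - 124)*44 = -505/4*44 = -5555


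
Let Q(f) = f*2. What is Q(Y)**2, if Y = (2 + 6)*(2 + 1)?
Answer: 2304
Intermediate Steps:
Y = 24 (Y = 8*3 = 24)
Q(f) = 2*f
Q(Y)**2 = (2*24)**2 = 48**2 = 2304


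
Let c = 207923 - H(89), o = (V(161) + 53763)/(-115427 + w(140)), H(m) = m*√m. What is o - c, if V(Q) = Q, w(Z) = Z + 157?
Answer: -11969114457/57565 + 89*√89 ≈ -2.0708e+5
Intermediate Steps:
H(m) = m^(3/2)
w(Z) = 157 + Z
o = -26962/57565 (o = (161 + 53763)/(-115427 + (157 + 140)) = 53924/(-115427 + 297) = 53924/(-115130) = 53924*(-1/115130) = -26962/57565 ≈ -0.46837)
c = 207923 - 89*√89 (c = 207923 - 89^(3/2) = 207923 - 89*√89 ≈ 2.0708e+5)
o - c = -26962/57565 - (207923 - 89*√89) = -26962/57565 + (-207923 + 89*√89) = -11969114457/57565 + 89*√89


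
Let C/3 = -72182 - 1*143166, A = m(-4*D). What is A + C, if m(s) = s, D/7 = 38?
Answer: -647108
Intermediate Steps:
D = 266 (D = 7*38 = 266)
A = -1064 (A = -4*266 = -1064)
C = -646044 (C = 3*(-72182 - 1*143166) = 3*(-72182 - 143166) = 3*(-215348) = -646044)
A + C = -1064 - 646044 = -647108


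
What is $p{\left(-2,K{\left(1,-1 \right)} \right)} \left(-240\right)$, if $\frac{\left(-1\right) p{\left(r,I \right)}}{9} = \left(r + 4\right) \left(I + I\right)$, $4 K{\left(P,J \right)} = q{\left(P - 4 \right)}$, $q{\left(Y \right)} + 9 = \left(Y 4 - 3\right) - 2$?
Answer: $-56160$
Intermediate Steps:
$q{\left(Y \right)} = -14 + 4 Y$ ($q{\left(Y \right)} = -9 + \left(\left(Y 4 - 3\right) - 2\right) = -9 + \left(\left(4 Y - 3\right) - 2\right) = -9 + \left(\left(-3 + 4 Y\right) - 2\right) = -9 + \left(-5 + 4 Y\right) = -14 + 4 Y$)
$K{\left(P,J \right)} = - \frac{15}{2} + P$ ($K{\left(P,J \right)} = \frac{-14 + 4 \left(P - 4\right)}{4} = \frac{-14 + 4 \left(-4 + P\right)}{4} = \frac{-14 + \left(-16 + 4 P\right)}{4} = \frac{-30 + 4 P}{4} = - \frac{15}{2} + P$)
$p{\left(r,I \right)} = - 18 I \left(4 + r\right)$ ($p{\left(r,I \right)} = - 9 \left(r + 4\right) \left(I + I\right) = - 9 \left(4 + r\right) 2 I = - 9 \cdot 2 I \left(4 + r\right) = - 18 I \left(4 + r\right)$)
$p{\left(-2,K{\left(1,-1 \right)} \right)} \left(-240\right) = - 18 \left(- \frac{15}{2} + 1\right) \left(4 - 2\right) \left(-240\right) = \left(-18\right) \left(- \frac{13}{2}\right) 2 \left(-240\right) = 234 \left(-240\right) = -56160$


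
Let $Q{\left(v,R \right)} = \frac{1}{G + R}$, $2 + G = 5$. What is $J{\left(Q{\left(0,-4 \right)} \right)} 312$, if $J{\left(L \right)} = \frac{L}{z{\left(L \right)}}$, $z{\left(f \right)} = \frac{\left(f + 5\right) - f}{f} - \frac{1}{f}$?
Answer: $78$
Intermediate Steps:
$G = 3$ ($G = -2 + 5 = 3$)
$Q{\left(v,R \right)} = \frac{1}{3 + R}$
$z{\left(f \right)} = \frac{4}{f}$ ($z{\left(f \right)} = \frac{\left(5 + f\right) - f}{f} - \frac{1}{f} = \frac{5}{f} - \frac{1}{f} = \frac{4}{f}$)
$J{\left(L \right)} = \frac{L^{2}}{4}$ ($J{\left(L \right)} = \frac{L}{4 \frac{1}{L}} = L \frac{L}{4} = \frac{L^{2}}{4}$)
$J{\left(Q{\left(0,-4 \right)} \right)} 312 = \frac{\left(\frac{1}{3 - 4}\right)^{2}}{4} \cdot 312 = \frac{\left(\frac{1}{-1}\right)^{2}}{4} \cdot 312 = \frac{\left(-1\right)^{2}}{4} \cdot 312 = \frac{1}{4} \cdot 1 \cdot 312 = \frac{1}{4} \cdot 312 = 78$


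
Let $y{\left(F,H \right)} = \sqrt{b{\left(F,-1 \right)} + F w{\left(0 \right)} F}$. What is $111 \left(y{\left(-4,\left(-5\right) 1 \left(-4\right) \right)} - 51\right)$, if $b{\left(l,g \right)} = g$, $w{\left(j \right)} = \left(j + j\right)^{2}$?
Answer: $-5661 + 111 i \approx -5661.0 + 111.0 i$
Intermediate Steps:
$w{\left(j \right)} = 4 j^{2}$ ($w{\left(j \right)} = \left(2 j\right)^{2} = 4 j^{2}$)
$y{\left(F,H \right)} = i$ ($y{\left(F,H \right)} = \sqrt{-1 + F 4 \cdot 0^{2} F} = \sqrt{-1 + F 4 \cdot 0 F} = \sqrt{-1 + F 0 F} = \sqrt{-1 + 0 F} = \sqrt{-1 + 0} = \sqrt{-1} = i$)
$111 \left(y{\left(-4,\left(-5\right) 1 \left(-4\right) \right)} - 51\right) = 111 \left(i - 51\right) = 111 \left(-51 + i\right) = -5661 + 111 i$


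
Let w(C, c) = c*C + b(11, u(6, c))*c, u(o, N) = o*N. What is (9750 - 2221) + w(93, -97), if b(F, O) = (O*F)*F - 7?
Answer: 6830121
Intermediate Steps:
u(o, N) = N*o
b(F, O) = -7 + O*F² (b(F, O) = (F*O)*F - 7 = O*F² - 7 = -7 + O*F²)
w(C, c) = C*c + c*(-7 + 726*c) (w(C, c) = c*C + (-7 + (c*6)*11²)*c = C*c + (-7 + (6*c)*121)*c = C*c + (-7 + 726*c)*c = C*c + c*(-7 + 726*c))
(9750 - 2221) + w(93, -97) = (9750 - 2221) - 97*(-7 + 93 + 726*(-97)) = 7529 - 97*(-7 + 93 - 70422) = 7529 - 97*(-70336) = 7529 + 6822592 = 6830121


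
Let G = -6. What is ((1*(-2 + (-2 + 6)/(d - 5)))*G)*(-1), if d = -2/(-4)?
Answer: -52/3 ≈ -17.333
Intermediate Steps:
d = ½ (d = -2*(-¼) = ½ ≈ 0.50000)
((1*(-2 + (-2 + 6)/(d - 5)))*G)*(-1) = ((1*(-2 + (-2 + 6)/(½ - 5)))*(-6))*(-1) = ((1*(-2 + 4/(-9/2)))*(-6))*(-1) = ((1*(-2 + 4*(-2/9)))*(-6))*(-1) = ((1*(-2 - 8/9))*(-6))*(-1) = ((1*(-26/9))*(-6))*(-1) = -26/9*(-6)*(-1) = (52/3)*(-1) = -52/3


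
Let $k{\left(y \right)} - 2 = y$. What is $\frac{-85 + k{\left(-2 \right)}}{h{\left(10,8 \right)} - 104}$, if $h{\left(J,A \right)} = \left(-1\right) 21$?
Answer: $\frac{17}{25} \approx 0.68$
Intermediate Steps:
$k{\left(y \right)} = 2 + y$
$h{\left(J,A \right)} = -21$
$\frac{-85 + k{\left(-2 \right)}}{h{\left(10,8 \right)} - 104} = \frac{-85 + \left(2 - 2\right)}{-21 - 104} = \frac{-85 + 0}{-125} = \left(-85\right) \left(- \frac{1}{125}\right) = \frac{17}{25}$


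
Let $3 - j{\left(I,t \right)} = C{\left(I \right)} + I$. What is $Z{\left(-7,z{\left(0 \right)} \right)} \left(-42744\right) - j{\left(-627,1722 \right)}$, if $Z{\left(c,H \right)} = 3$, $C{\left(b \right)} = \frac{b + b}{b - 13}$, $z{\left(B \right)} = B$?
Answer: $- \frac{41235213}{320} \approx -1.2886 \cdot 10^{5}$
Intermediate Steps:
$C{\left(b \right)} = \frac{2 b}{-13 + b}$
$j{\left(I,t \right)} = 3 - I - \frac{2 I}{-13 + I}$ ($j{\left(I,t \right)} = 3 - \left(\frac{2 I}{-13 + I} + I\right) = 3 - \left(I + \frac{2 I}{-13 + I}\right) = 3 - I - \frac{2 I}{-13 + I}$)
$Z{\left(-7,z{\left(0 \right)} \right)} \left(-42744\right) - j{\left(-627,1722 \right)} = 3 \left(-42744\right) - \frac{-39 - \left(-627\right)^{2} + 14 \left(-627\right)}{-13 - 627} = -128232 - \frac{-39 - 393129 - 8778}{-640} = -128232 - - \frac{-39 - 393129 - 8778}{640} = -128232 - \left(- \frac{1}{640}\right) \left(-401946\right) = -128232 - \frac{200973}{320} = - \frac{41235213}{320}$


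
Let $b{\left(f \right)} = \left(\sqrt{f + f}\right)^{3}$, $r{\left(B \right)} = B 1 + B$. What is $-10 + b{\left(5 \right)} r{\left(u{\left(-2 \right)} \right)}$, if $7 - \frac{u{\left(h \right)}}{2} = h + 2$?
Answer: $-10 + 280 \sqrt{10} \approx 875.44$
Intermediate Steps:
$u{\left(h \right)} = 10 - 2 h$ ($u{\left(h \right)} = 14 - 2 \left(h + 2\right) = 14 - 2 \left(2 + h\right) = 14 - \left(4 + 2 h\right) = 10 - 2 h$)
$r{\left(B \right)} = 2 B$ ($r{\left(B \right)} = B + B = 2 B$)
$b{\left(f \right)} = 2 \sqrt{2} f^{\frac{3}{2}}$ ($b{\left(f \right)} = \left(\sqrt{2 f}\right)^{3} = \left(\sqrt{2} \sqrt{f}\right)^{3} = 2 \sqrt{2} f^{\frac{3}{2}}$)
$-10 + b{\left(5 \right)} r{\left(u{\left(-2 \right)} \right)} = -10 + 2 \sqrt{2} \cdot 5^{\frac{3}{2}} \cdot 2 \left(10 - -4\right) = -10 + 2 \sqrt{2} \cdot 5 \sqrt{5} \cdot 2 \left(10 + 4\right) = -10 + 10 \sqrt{10} \cdot 2 \cdot 14 = -10 + 10 \sqrt{10} \cdot 28 = -10 + 280 \sqrt{10}$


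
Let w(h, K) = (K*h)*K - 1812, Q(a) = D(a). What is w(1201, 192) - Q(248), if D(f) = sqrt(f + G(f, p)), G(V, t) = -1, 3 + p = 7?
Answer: 44271852 - sqrt(247) ≈ 4.4272e+7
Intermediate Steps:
p = 4 (p = -3 + 7 = 4)
D(f) = sqrt(-1 + f) (D(f) = sqrt(f - 1) = sqrt(-1 + f))
Q(a) = sqrt(-1 + a)
w(h, K) = -1812 + h*K**2 (w(h, K) = h*K**2 - 1812 = -1812 + h*K**2)
w(1201, 192) - Q(248) = (-1812 + 1201*192**2) - sqrt(-1 + 248) = (-1812 + 1201*36864) - sqrt(247) = (-1812 + 44273664) - sqrt(247) = 44271852 - sqrt(247)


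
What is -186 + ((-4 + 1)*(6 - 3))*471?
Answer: -4425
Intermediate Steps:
-186 + ((-4 + 1)*(6 - 3))*471 = -186 - 3*3*471 = -186 - 9*471 = -186 - 4239 = -4425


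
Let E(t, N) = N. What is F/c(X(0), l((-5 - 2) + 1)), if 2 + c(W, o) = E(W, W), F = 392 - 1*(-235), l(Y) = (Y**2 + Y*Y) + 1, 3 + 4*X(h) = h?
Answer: -228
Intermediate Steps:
X(h) = -3/4 + h/4
l(Y) = 1 + 2*Y**2 (l(Y) = (Y**2 + Y**2) + 1 = 2*Y**2 + 1 = 1 + 2*Y**2)
F = 627 (F = 392 + 235 = 627)
c(W, o) = -2 + W
F/c(X(0), l((-5 - 2) + 1)) = 627/(-2 + (-3/4 + (1/4)*0)) = 627/(-2 + (-3/4 + 0)) = 627/(-2 - 3/4) = 627/(-11/4) = 627*(-4/11) = -228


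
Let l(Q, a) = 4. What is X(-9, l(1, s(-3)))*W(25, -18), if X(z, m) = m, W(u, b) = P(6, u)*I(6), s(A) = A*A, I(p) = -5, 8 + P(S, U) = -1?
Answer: 180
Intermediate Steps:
P(S, U) = -9 (P(S, U) = -8 - 1 = -9)
s(A) = A²
W(u, b) = 45 (W(u, b) = -9*(-5) = 45)
X(-9, l(1, s(-3)))*W(25, -18) = 4*45 = 180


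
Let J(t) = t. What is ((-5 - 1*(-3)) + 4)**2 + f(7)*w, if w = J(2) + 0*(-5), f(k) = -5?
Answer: -6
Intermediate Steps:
w = 2 (w = 2 + 0*(-5) = 2 + 0 = 2)
((-5 - 1*(-3)) + 4)**2 + f(7)*w = ((-5 - 1*(-3)) + 4)**2 - 5*2 = ((-5 + 3) + 4)**2 - 10 = (-2 + 4)**2 - 10 = 2**2 - 10 = 4 - 10 = -6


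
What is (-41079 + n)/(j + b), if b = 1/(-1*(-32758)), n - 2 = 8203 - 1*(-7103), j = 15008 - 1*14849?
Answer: -844206418/5208523 ≈ -162.08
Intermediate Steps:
j = 159 (j = 15008 - 14849 = 159)
n = 15308 (n = 2 + (8203 - 1*(-7103)) = 2 + (8203 + 7103) = 2 + 15306 = 15308)
b = 1/32758 ≈ 3.0527e-5
(-41079 + n)/(j + b) = (-41079 + 15308)/(159 + 1/32758) = -25771/5208523/32758 = -25771*32758/5208523 = -844206418/5208523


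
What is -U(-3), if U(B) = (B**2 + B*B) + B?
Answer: -15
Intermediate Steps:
U(B) = B + 2*B**2 (U(B) = (B**2 + B**2) + B = 2*B**2 + B = B + 2*B**2)
-U(-3) = -(-3)*(1 + 2*(-3)) = -(-3)*(1 - 6) = -(-3)*(-5) = -1*15 = -15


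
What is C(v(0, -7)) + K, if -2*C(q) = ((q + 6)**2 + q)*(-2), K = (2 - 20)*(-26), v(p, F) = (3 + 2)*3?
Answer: 924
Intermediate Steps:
v(p, F) = 15 (v(p, F) = 5*3 = 15)
K = 468 (K = -18*(-26) = 468)
C(q) = q + (6 + q)**2 (C(q) = -((q + 6)**2 + q)*(-2)/2 = -((6 + q)**2 + q)*(-2)/2 = -(q + (6 + q)**2)*(-2)/2 = -(-2*q - 2*(6 + q)**2)/2 = q + (6 + q)**2)
C(v(0, -7)) + K = (15 + (6 + 15)**2) + 468 = (15 + 21**2) + 468 = (15 + 441) + 468 = 456 + 468 = 924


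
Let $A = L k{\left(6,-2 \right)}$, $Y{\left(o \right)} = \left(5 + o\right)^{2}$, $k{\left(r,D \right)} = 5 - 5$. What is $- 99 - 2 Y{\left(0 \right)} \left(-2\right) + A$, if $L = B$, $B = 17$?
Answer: $-9900$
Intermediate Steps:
$k{\left(r,D \right)} = 0$ ($k{\left(r,D \right)} = 5 - 5 = 0$)
$L = 17$
$A = 0$ ($A = 17 \cdot 0 = 0$)
$- 99 - 2 Y{\left(0 \right)} \left(-2\right) + A = - 99 - 2 \left(5 + 0\right)^{2} \left(-2\right) + 0 = - 99 - 2 \cdot 5^{2} \left(-2\right) + 0 = - 99 \left(-2\right) 25 \left(-2\right) + 0 = - 99 \left(\left(-50\right) \left(-2\right)\right) + 0 = \left(-99\right) 100 + 0 = -9900 + 0 = -9900$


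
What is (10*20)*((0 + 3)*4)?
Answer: 2400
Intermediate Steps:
(10*20)*((0 + 3)*4) = 200*(3*4) = 200*12 = 2400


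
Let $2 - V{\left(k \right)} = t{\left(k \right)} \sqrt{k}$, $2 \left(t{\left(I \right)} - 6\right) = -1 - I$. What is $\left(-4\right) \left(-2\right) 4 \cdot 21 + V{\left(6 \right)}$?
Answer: $674 - \frac{5 \sqrt{6}}{2} \approx 667.88$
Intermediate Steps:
$t{\left(I \right)} = \frac{11}{2} - \frac{I}{2}$ ($t{\left(I \right)} = 6 + \frac{-1 - I}{2} = 6 - \left(\frac{1}{2} + \frac{I}{2}\right) = \frac{11}{2} - \frac{I}{2}$)
$V{\left(k \right)} = 2 - \sqrt{k} \left(\frac{11}{2} - \frac{k}{2}\right)$ ($V{\left(k \right)} = 2 - \left(\frac{11}{2} - \frac{k}{2}\right) \sqrt{k} = 2 - \sqrt{k} \left(\frac{11}{2} - \frac{k}{2}\right)$)
$\left(-4\right) \left(-2\right) 4 \cdot 21 + V{\left(6 \right)} = \left(-4\right) \left(-2\right) 4 \cdot 21 + \left(2 + \frac{\sqrt{6} \left(-11 + 6\right)}{2}\right) = 8 \cdot 4 \cdot 21 + \left(2 + \frac{1}{2} \sqrt{6} \left(-5\right)\right) = 32 \cdot 21 + \left(2 - \frac{5 \sqrt{6}}{2}\right) = 672 + \left(2 - \frac{5 \sqrt{6}}{2}\right) = 674 - \frac{5 \sqrt{6}}{2}$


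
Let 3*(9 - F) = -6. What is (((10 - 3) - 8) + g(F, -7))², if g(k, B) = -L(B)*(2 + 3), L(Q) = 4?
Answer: 441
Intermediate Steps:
F = 11 (F = 9 - ⅓*(-6) = 9 + 2 = 11)
g(k, B) = -20 (g(k, B) = -4*(2 + 3) = -4*5 = -1*20 = -20)
(((10 - 3) - 8) + g(F, -7))² = (((10 - 3) - 8) - 20)² = ((7 - 8) - 20)² = (-1 - 20)² = (-21)² = 441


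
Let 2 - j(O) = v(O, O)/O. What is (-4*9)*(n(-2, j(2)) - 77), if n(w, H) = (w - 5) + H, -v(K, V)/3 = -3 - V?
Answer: 3222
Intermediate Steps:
v(K, V) = 9 + 3*V (v(K, V) = -3*(-3 - V) = 9 + 3*V)
j(O) = 2 - (9 + 3*O)/O
n(w, H) = -5 + H + w (n(w, H) = (-5 + w) + H = -5 + H + w)
(-4*9)*(n(-2, j(2)) - 77) = (-4*9)*((-5 + (-9 - 1*2)/2 - 2) - 77) = -36*((-5 + (-9 - 2)/2 - 2) - 77) = -36*((-5 + (½)*(-11) - 2) - 77) = -36*((-5 - 11/2 - 2) - 77) = -36*(-25/2 - 77) = -36*(-179/2) = 3222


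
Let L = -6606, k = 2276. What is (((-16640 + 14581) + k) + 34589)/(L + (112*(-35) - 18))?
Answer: -17403/5272 ≈ -3.3010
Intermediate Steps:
(((-16640 + 14581) + k) + 34589)/(L + (112*(-35) - 18)) = (((-16640 + 14581) + 2276) + 34589)/(-6606 + (112*(-35) - 18)) = ((-2059 + 2276) + 34589)/(-6606 + (-3920 - 18)) = (217 + 34589)/(-6606 - 3938) = 34806/(-10544) = 34806*(-1/10544) = -17403/5272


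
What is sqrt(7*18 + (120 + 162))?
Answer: 2*sqrt(102) ≈ 20.199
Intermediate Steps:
sqrt(7*18 + (120 + 162)) = sqrt(126 + 282) = sqrt(408) = 2*sqrt(102)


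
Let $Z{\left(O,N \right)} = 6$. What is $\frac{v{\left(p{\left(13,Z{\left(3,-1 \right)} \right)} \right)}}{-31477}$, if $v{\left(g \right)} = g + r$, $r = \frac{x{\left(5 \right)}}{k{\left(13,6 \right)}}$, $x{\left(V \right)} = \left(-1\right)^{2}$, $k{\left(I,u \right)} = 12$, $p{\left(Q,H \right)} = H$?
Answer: $- \frac{73}{377724} \approx -0.00019326$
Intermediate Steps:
$x{\left(V \right)} = 1$
$r = \frac{1}{12}$ ($r = 1 \cdot \frac{1}{12} = \frac{1}{12} \approx 0.083333$)
$v{\left(g \right)} = \frac{1}{12} + g$ ($v{\left(g \right)} = g + \frac{1}{12} = \frac{1}{12} + g$)
$\frac{v{\left(p{\left(13,Z{\left(3,-1 \right)} \right)} \right)}}{-31477} = \frac{\frac{1}{12} + 6}{-31477} = \frac{73}{12} \left(- \frac{1}{31477}\right) = - \frac{73}{377724}$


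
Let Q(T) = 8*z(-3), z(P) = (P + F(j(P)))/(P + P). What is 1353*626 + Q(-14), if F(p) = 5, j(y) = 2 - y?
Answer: 2540926/3 ≈ 8.4698e+5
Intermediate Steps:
z(P) = (5 + P)/(2*P) (z(P) = (P + 5)/(P + P) = (5 + P)/((2*P)) = (5 + P)*(1/(2*P)) = (5 + P)/(2*P))
Q(T) = -8/3 (Q(T) = 8*((½)*(5 - 3)/(-3)) = 8*((½)*(-⅓)*2) = 8*(-⅓) = -8/3)
1353*626 + Q(-14) = 1353*626 - 8/3 = 846978 - 8/3 = 2540926/3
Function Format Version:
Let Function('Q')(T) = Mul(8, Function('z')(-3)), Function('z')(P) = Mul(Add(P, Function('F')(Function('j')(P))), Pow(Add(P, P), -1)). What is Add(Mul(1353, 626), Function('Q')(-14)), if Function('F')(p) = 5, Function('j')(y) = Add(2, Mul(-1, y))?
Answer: Rational(2540926, 3) ≈ 8.4698e+5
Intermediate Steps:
Function('z')(P) = Mul(Rational(1, 2), Pow(P, -1), Add(5, P)) (Function('z')(P) = Mul(Add(P, 5), Pow(Add(P, P), -1)) = Mul(Add(5, P), Pow(Mul(2, P), -1)) = Mul(Add(5, P), Mul(Rational(1, 2), Pow(P, -1))) = Mul(Rational(1, 2), Pow(P, -1), Add(5, P)))
Function('Q')(T) = Rational(-8, 3) (Function('Q')(T) = Mul(8, Mul(Rational(1, 2), Pow(-3, -1), Add(5, -3))) = Mul(8, Mul(Rational(1, 2), Rational(-1, 3), 2)) = Mul(8, Rational(-1, 3)) = Rational(-8, 3))
Add(Mul(1353, 626), Function('Q')(-14)) = Add(Mul(1353, 626), Rational(-8, 3)) = Add(846978, Rational(-8, 3)) = Rational(2540926, 3)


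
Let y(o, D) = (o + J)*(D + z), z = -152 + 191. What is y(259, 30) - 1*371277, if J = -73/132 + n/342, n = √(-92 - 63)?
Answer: -15551543/44 + 23*I*√155/114 ≈ -3.5344e+5 + 2.5118*I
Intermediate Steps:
n = I*√155 (n = √(-155) = I*√155 ≈ 12.45*I)
J = -73/132 + I*√155/342 (J = -73/132 + (I*√155)/342 = -73*1/132 + (I*√155)*(1/342) = -73/132 + I*√155/342 ≈ -0.55303 + 0.036403*I)
z = 39
y(o, D) = (39 + D)*(-73/132 + o + I*√155/342) (y(o, D) = (o + (-73/132 + I*√155/342))*(D + 39) = (-73/132 + o + I*√155/342)*(39 + D) = (39 + D)*(-73/132 + o + I*√155/342))
y(259, 30) - 1*371277 = (-949/44 + 39*259 + 30*259 - 1/7524*30*(4161 - 22*I*√155) + 13*I*√155/114) - 1*371277 = (-949/44 + 10101 + 7770 + (-365/22 + 5*I*√155/57) + 13*I*√155/114) - 371277 = (784645/44 + 23*I*√155/114) - 371277 = -15551543/44 + 23*I*√155/114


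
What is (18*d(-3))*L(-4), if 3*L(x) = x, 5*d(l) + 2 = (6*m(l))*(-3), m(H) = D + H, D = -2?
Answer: -2112/5 ≈ -422.40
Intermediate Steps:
m(H) = -2 + H
d(l) = 34/5 - 18*l/5 (d(l) = -⅖ + ((6*(-2 + l))*(-3))/5 = -⅖ + ((-12 + 6*l)*(-3))/5 = -⅖ + (36 - 18*l)/5 = -⅖ + (36/5 - 18*l/5) = 34/5 - 18*l/5)
L(x) = x/3
(18*d(-3))*L(-4) = (18*(34/5 - 18/5*(-3)))*((⅓)*(-4)) = (18*(34/5 + 54/5))*(-4/3) = (18*(88/5))*(-4/3) = (1584/5)*(-4/3) = -2112/5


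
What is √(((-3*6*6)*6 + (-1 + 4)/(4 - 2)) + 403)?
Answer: I*√974/2 ≈ 15.604*I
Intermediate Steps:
√(((-3*6*6)*6 + (-1 + 4)/(4 - 2)) + 403) = √((-18*6*6 + 3/2) + 403) = √((-108*6 + 3*(½)) + 403) = √((-648 + 3/2) + 403) = √(-1293/2 + 403) = √(-487/2) = I*√974/2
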